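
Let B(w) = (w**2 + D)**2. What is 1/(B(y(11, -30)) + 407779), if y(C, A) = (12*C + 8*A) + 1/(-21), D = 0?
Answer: 194481/26584926254020 ≈ 7.3155e-9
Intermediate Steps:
y(C, A) = -1/21 + 8*A + 12*C (y(C, A) = (8*A + 12*C) - 1/21 = -1/21 + 8*A + 12*C)
B(w) = w**4 (B(w) = (w**2 + 0)**2 = (w**2)**2 = w**4)
1/(B(y(11, -30)) + 407779) = 1/((-1/21 + 8*(-30) + 12*11)**4 + 407779) = 1/((-1/21 - 240 + 132)**4 + 407779) = 1/((-2269/21)**4 + 407779) = 1/(26505620986321/194481 + 407779) = 1/(26584926254020/194481) = 194481/26584926254020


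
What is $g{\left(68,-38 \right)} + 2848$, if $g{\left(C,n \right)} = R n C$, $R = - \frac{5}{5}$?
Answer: $5432$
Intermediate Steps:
$R = -1$ ($R = \left(-5\right) \frac{1}{5} = -1$)
$g{\left(C,n \right)} = - C n$ ($g{\left(C,n \right)} = - n C = - C n$)
$g{\left(68,-38 \right)} + 2848 = \left(-1\right) 68 \left(-38\right) + 2848 = 2584 + 2848 = 5432$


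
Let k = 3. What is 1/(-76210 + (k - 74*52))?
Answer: -1/80055 ≈ -1.2491e-5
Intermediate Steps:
1/(-76210 + (k - 74*52)) = 1/(-76210 + (3 - 74*52)) = 1/(-76210 + (3 - 3848)) = 1/(-76210 - 3845) = 1/(-80055) = -1/80055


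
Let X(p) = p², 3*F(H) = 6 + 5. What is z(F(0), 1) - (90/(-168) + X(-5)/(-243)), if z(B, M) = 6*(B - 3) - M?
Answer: 24757/6804 ≈ 3.6386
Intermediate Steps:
F(H) = 11/3 (F(H) = (6 + 5)/3 = (⅓)*11 = 11/3)
z(B, M) = -18 - M + 6*B (z(B, M) = 6*(-3 + B) - M = (-18 + 6*B) - M = -18 - M + 6*B)
z(F(0), 1) - (90/(-168) + X(-5)/(-243)) = (-18 - 1*1 + 6*(11/3)) - (90/(-168) + (-5)²/(-243)) = (-18 - 1 + 22) - (90*(-1/168) + 25*(-1/243)) = 3 - (-15/28 - 25/243) = 3 - 1*(-4345/6804) = 3 + 4345/6804 = 24757/6804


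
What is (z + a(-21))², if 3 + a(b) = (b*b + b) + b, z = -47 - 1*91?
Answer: 66564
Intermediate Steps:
z = -138 (z = -47 - 91 = -138)
a(b) = -3 + b² + 2*b (a(b) = -3 + ((b*b + b) + b) = -3 + ((b² + b) + b) = -3 + ((b + b²) + b) = -3 + (b² + 2*b) = -3 + b² + 2*b)
(z + a(-21))² = (-138 + (-3 + (-21)² + 2*(-21)))² = (-138 + (-3 + 441 - 42))² = (-138 + 396)² = 258² = 66564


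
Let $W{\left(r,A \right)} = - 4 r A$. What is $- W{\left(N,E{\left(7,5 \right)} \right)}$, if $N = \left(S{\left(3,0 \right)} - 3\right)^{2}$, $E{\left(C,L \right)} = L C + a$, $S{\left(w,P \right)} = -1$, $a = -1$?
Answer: $2176$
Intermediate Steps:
$E{\left(C,L \right)} = -1 + C L$ ($E{\left(C,L \right)} = L C - 1 = C L - 1 = -1 + C L$)
$N = 16$ ($N = \left(-1 - 3\right)^{2} = \left(-4\right)^{2} = 16$)
$W{\left(r,A \right)} = - 4 A r$
$- W{\left(N,E{\left(7,5 \right)} \right)} = - \left(-4\right) \left(-1 + 7 \cdot 5\right) 16 = - \left(-4\right) \left(-1 + 35\right) 16 = - \left(-4\right) 34 \cdot 16 = \left(-1\right) \left(-2176\right) = 2176$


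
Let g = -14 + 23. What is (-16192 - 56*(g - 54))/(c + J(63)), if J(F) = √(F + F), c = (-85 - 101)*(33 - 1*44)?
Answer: -4662152/697665 + 6836*√14/697665 ≈ -6.6458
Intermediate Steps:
c = 2046 (c = -186*(33 - 44) = -186*(-11) = 2046)
g = 9
J(F) = √2*√F (J(F) = √(2*F) = √2*√F)
(-16192 - 56*(g - 54))/(c + J(63)) = (-16192 - 56*(9 - 54))/(2046 + √2*√63) = (-16192 - 56*(-45))/(2046 + √2*(3*√7)) = (-16192 + 2520)/(2046 + 3*√14) = -13672/(2046 + 3*√14)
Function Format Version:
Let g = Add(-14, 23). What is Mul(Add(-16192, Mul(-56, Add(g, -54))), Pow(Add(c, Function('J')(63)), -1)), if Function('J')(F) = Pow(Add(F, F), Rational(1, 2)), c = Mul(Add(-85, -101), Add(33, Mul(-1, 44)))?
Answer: Add(Rational(-4662152, 697665), Mul(Rational(6836, 697665), Pow(14, Rational(1, 2)))) ≈ -6.6458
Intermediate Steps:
c = 2046 (c = Mul(-186, Add(33, -44)) = Mul(-186, -11) = 2046)
g = 9
Function('J')(F) = Mul(Pow(2, Rational(1, 2)), Pow(F, Rational(1, 2))) (Function('J')(F) = Pow(Mul(2, F), Rational(1, 2)) = Mul(Pow(2, Rational(1, 2)), Pow(F, Rational(1, 2))))
Mul(Add(-16192, Mul(-56, Add(g, -54))), Pow(Add(c, Function('J')(63)), -1)) = Mul(Add(-16192, Mul(-56, Add(9, -54))), Pow(Add(2046, Mul(Pow(2, Rational(1, 2)), Pow(63, Rational(1, 2)))), -1)) = Mul(Add(-16192, Mul(-56, -45)), Pow(Add(2046, Mul(Pow(2, Rational(1, 2)), Mul(3, Pow(7, Rational(1, 2))))), -1)) = Mul(Add(-16192, 2520), Pow(Add(2046, Mul(3, Pow(14, Rational(1, 2)))), -1)) = Mul(-13672, Pow(Add(2046, Mul(3, Pow(14, Rational(1, 2)))), -1))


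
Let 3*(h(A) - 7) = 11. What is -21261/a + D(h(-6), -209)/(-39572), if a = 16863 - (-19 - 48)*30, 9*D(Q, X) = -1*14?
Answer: -140218489/124473726 ≈ -1.1265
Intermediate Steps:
h(A) = 32/3 (h(A) = 7 + (⅓)*11 = 7 + 11/3 = 32/3)
D(Q, X) = -14/9 (D(Q, X) = (-1*14)/9 = (⅑)*(-14) = -14/9)
a = 18873 (a = 16863 - (-67)*30 = 16863 - 1*(-2010) = 16863 + 2010 = 18873)
-21261/a + D(h(-6), -209)/(-39572) = -21261/18873 - 14/9/(-39572) = -21261*1/18873 - 14/9*(-1/39572) = -7087/6291 + 7/178074 = -140218489/124473726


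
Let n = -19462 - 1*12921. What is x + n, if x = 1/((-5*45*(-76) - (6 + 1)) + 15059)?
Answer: -1041178215/32152 ≈ -32383.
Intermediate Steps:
n = -32383 (n = -19462 - 12921 = -32383)
x = 1/32152 (x = 1/((-225*(-76) - 1*7) + 15059) = 1/((17100 - 7) + 15059) = 1/(17093 + 15059) = 1/32152 ≈ 3.1102e-5)
x + n = 1/32152 - 32383 = -1041178215/32152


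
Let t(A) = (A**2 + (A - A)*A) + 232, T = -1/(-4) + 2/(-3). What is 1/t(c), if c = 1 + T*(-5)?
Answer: 144/34777 ≈ 0.0041407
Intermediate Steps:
T = -5/12 (T = -1*(-1/4) + 2*(-1/3) = 1/4 - 2/3 = -5/12 ≈ -0.41667)
c = 37/12 (c = 1 - 5/12*(-5) = 1 + 25/12 = 37/12 ≈ 3.0833)
t(A) = 232 + A**2 (t(A) = (A**2 + 0*A) + 232 = (A**2 + 0) + 232 = A**2 + 232 = 232 + A**2)
1/t(c) = 1/(232 + (37/12)**2) = 1/(232 + 1369/144) = 1/(34777/144) = 144/34777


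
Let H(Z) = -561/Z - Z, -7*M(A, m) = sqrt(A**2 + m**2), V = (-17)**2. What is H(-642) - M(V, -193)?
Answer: 137575/214 + sqrt(120770)/7 ≈ 692.52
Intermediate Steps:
V = 289
M(A, m) = -sqrt(A**2 + m**2)/7
H(Z) = -Z - 561/Z
H(-642) - M(V, -193) = (-1*(-642) - 561/(-642)) - (-1)*sqrt(289**2 + (-193)**2)/7 = (642 - 561*(-1/642)) - (-1)*sqrt(83521 + 37249)/7 = (642 + 187/214) - (-1)*sqrt(120770)/7 = 137575/214 + sqrt(120770)/7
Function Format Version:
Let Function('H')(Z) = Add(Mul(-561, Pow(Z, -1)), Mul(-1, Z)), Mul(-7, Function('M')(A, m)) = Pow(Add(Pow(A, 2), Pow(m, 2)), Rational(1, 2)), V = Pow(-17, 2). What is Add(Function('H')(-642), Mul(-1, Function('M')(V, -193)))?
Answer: Add(Rational(137575, 214), Mul(Rational(1, 7), Pow(120770, Rational(1, 2)))) ≈ 692.52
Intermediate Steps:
V = 289
Function('M')(A, m) = Mul(Rational(-1, 7), Pow(Add(Pow(A, 2), Pow(m, 2)), Rational(1, 2)))
Function('H')(Z) = Add(Mul(-1, Z), Mul(-561, Pow(Z, -1)))
Add(Function('H')(-642), Mul(-1, Function('M')(V, -193))) = Add(Add(Mul(-1, -642), Mul(-561, Pow(-642, -1))), Mul(-1, Mul(Rational(-1, 7), Pow(Add(Pow(289, 2), Pow(-193, 2)), Rational(1, 2))))) = Add(Add(642, Mul(-561, Rational(-1, 642))), Mul(-1, Mul(Rational(-1, 7), Pow(Add(83521, 37249), Rational(1, 2))))) = Add(Add(642, Rational(187, 214)), Mul(-1, Mul(Rational(-1, 7), Pow(120770, Rational(1, 2))))) = Add(Rational(137575, 214), Mul(Rational(1, 7), Pow(120770, Rational(1, 2))))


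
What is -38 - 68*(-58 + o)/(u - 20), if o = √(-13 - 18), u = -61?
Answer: -7022/81 + 68*I*√31/81 ≈ -86.691 + 4.6742*I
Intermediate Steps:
o = I*√31 (o = √(-31) = I*√31 ≈ 5.5678*I)
-38 - 68*(-58 + o)/(u - 20) = -38 - 68*(-58 + I*√31)/(-61 - 20) = -38 - 68*(-58 + I*√31)/(-81) = -38 - 68*(-58 + I*√31)*(-1)/81 = -38 - 68*(58/81 - I*√31/81) = -38 + (-3944/81 + 68*I*√31/81) = -7022/81 + 68*I*√31/81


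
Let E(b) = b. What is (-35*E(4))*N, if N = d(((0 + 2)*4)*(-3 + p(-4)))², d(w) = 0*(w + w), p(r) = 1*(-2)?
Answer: 0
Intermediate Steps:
p(r) = -2
d(w) = 0 (d(w) = 0*(2*w) = 0)
N = 0 (N = 0² = 0)
(-35*E(4))*N = -35*4*0 = -140*0 = 0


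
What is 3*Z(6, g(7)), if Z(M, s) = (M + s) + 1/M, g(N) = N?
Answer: 79/2 ≈ 39.500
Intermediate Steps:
Z(M, s) = M + s + 1/M
3*Z(6, g(7)) = 3*(6 + 7 + 1/6) = 3*(6 + 7 + ⅙) = 3*(79/6) = 79/2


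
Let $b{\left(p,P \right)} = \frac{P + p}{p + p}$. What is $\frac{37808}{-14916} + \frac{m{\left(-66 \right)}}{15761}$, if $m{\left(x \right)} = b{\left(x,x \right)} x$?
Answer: $- \frac{149219086}{58772769} \approx -2.5389$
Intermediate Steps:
$b{\left(p,P \right)} = \frac{P + p}{2 p}$
$m{\left(x \right)} = x$ ($m{\left(x \right)} = \frac{x + x}{2 x} x = \frac{2 x}{2 x} x = 1 x = x$)
$\frac{37808}{-14916} + \frac{m{\left(-66 \right)}}{15761} = \frac{37808}{-14916} - \frac{66}{15761} = 37808 \left(- \frac{1}{14916}\right) - \frac{66}{15761} = - \frac{9452}{3729} - \frac{66}{15761} = - \frac{149219086}{58772769}$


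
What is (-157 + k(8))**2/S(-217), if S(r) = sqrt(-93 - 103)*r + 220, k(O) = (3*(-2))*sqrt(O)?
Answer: (157 + 12*sqrt(2))**2*(110 + 1519*I)/4638922 ≈ 0.71767 + 9.9104*I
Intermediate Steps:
k(O) = -6*sqrt(O)
S(r) = 220 + 14*I*r (S(r) = sqrt(-196)*r + 220 = (14*I)*r + 220 = 14*I*r + 220 = 220 + 14*I*r)
(-157 + k(8))**2/S(-217) = (-157 - 12*sqrt(2))**2/(220 + 14*I*(-217)) = (-157 - 12*sqrt(2))**2/(220 - 3038*I) = (-157 - 12*sqrt(2))**2*((220 + 3038*I)/9277844) = (-157 - 12*sqrt(2))**2*(220 + 3038*I)/9277844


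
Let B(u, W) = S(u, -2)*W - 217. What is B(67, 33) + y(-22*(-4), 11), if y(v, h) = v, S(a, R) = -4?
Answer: -261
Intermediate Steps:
B(u, W) = -217 - 4*W (B(u, W) = -4*W - 217 = -217 - 4*W)
B(67, 33) + y(-22*(-4), 11) = (-217 - 4*33) - 22*(-4) = (-217 - 132) + 88 = -349 + 88 = -261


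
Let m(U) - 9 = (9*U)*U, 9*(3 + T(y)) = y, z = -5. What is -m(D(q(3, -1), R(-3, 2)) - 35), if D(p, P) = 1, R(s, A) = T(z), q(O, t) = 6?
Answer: -10413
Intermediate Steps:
T(y) = -3 + y/9
R(s, A) = -32/9 (R(s, A) = -3 + (1/9)*(-5) = -3 - 5/9 = -32/9)
m(U) = 9 + 9*U**2 (m(U) = 9 + (9*U)*U = 9 + 9*U**2)
-m(D(q(3, -1), R(-3, 2)) - 35) = -(9 + 9*(1 - 35)**2) = -(9 + 9*(-34)**2) = -(9 + 9*1156) = -(9 + 10404) = -1*10413 = -10413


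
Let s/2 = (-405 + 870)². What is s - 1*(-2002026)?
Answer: 2434476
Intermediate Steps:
s = 432450 (s = 2*(-405 + 870)² = 2*465² = 2*216225 = 432450)
s - 1*(-2002026) = 432450 - 1*(-2002026) = 432450 + 2002026 = 2434476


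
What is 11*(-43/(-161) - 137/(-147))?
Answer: 44594/3381 ≈ 13.190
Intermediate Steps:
11*(-43/(-161) - 137/(-147)) = 11*(-43*(-1/161) - 137*(-1/147)) = 11*(43/161 + 137/147) = 11*(4054/3381) = 44594/3381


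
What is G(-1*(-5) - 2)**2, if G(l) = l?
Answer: 9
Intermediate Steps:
G(-1*(-5) - 2)**2 = (-1*(-5) - 2)**2 = (5 - 2)**2 = 3**2 = 9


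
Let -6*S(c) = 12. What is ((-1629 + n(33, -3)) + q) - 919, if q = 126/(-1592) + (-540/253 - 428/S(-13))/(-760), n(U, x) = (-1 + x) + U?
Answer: -12050000736/4782965 ≈ -2519.4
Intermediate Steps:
n(U, x) = -1 + U + x
S(c) = -2 (S(c) = -⅙*12 = -2)
q = -1711901/4782965 (q = 126/(-1592) + (-540/253 - 428/(-2))/(-760) = 126*(-1/1592) + (-540*1/253 - 428*(-½))*(-1/760) = -63/796 + (-540/253 + 214)*(-1/760) = -63/796 + (53602/253)*(-1/760) = -63/796 - 26801/96140 = -1711901/4782965 ≈ -0.35792)
((-1629 + n(33, -3)) + q) - 919 = ((-1629 + (-1 + 33 - 3)) - 1711901/4782965) - 919 = ((-1629 + 29) - 1711901/4782965) - 919 = (-1600 - 1711901/4782965) - 919 = -7654455901/4782965 - 919 = -12050000736/4782965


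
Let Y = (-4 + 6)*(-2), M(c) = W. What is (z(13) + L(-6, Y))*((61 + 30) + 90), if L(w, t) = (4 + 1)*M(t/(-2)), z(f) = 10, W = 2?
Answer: 3620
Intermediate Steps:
M(c) = 2
Y = -4 (Y = 2*(-2) = -4)
L(w, t) = 10 (L(w, t) = (4 + 1)*2 = 5*2 = 10)
(z(13) + L(-6, Y))*((61 + 30) + 90) = (10 + 10)*((61 + 30) + 90) = 20*(91 + 90) = 20*181 = 3620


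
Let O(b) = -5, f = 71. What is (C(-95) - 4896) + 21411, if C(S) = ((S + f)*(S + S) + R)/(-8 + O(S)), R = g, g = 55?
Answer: 16160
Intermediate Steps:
R = 55
C(S) = -55/13 - 2*S*(71 + S)/13 (C(S) = ((S + 71)*(S + S) + 55)/(-8 - 5) = ((71 + S)*(2*S) + 55)/(-13) = (2*S*(71 + S) + 55)*(-1/13) = (55 + 2*S*(71 + S))*(-1/13) = -55/13 - 2*S*(71 + S)/13)
(C(-95) - 4896) + 21411 = ((-55/13 - 142/13*(-95) - 2/13*(-95)²) - 4896) + 21411 = ((-55/13 + 13490/13 - 2/13*9025) - 4896) + 21411 = ((-55/13 + 13490/13 - 18050/13) - 4896) + 21411 = (-355 - 4896) + 21411 = -5251 + 21411 = 16160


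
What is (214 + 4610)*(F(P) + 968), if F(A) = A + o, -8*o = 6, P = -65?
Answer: 4352454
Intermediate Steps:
o = -¾ (o = -⅛*6 = -¾ ≈ -0.75000)
F(A) = -¾ + A (F(A) = A - ¾ = -¾ + A)
(214 + 4610)*(F(P) + 968) = (214 + 4610)*((-¾ - 65) + 968) = 4824*(-263/4 + 968) = 4824*(3609/4) = 4352454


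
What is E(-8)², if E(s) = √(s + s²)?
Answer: 56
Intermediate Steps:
E(-8)² = (√(-8*(1 - 8)))² = (√(-8*(-7)))² = (√56)² = (2*√14)² = 56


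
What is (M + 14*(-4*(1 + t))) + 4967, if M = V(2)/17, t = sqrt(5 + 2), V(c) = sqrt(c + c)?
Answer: 83489/17 - 56*sqrt(7) ≈ 4763.0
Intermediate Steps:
V(c) = sqrt(2)*sqrt(c) (V(c) = sqrt(2*c) = sqrt(2)*sqrt(c))
t = sqrt(7) ≈ 2.6458
M = 2/17 (M = (sqrt(2)*sqrt(2))/17 = 2*(1/17) = 2/17 ≈ 0.11765)
(M + 14*(-4*(1 + t))) + 4967 = (2/17 + 14*(-4*(1 + sqrt(7)))) + 4967 = (2/17 + 14*(-4 - 4*sqrt(7))) + 4967 = (2/17 + (-56 - 56*sqrt(7))) + 4967 = (-950/17 - 56*sqrt(7)) + 4967 = 83489/17 - 56*sqrt(7)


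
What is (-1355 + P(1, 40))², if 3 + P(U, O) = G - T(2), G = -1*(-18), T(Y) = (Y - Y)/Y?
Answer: 1795600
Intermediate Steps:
T(Y) = 0 (T(Y) = 0/Y = 0)
G = 18
P(U, O) = 15 (P(U, O) = -3 + (18 - 1*0) = -3 + (18 + 0) = -3 + 18 = 15)
(-1355 + P(1, 40))² = (-1355 + 15)² = (-1340)² = 1795600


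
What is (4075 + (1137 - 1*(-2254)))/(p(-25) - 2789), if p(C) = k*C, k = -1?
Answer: -3733/1382 ≈ -2.7012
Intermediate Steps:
p(C) = -C
(4075 + (1137 - 1*(-2254)))/(p(-25) - 2789) = (4075 + (1137 - 1*(-2254)))/(-1*(-25) - 2789) = (4075 + (1137 + 2254))/(25 - 2789) = (4075 + 3391)/(-2764) = 7466*(-1/2764) = -3733/1382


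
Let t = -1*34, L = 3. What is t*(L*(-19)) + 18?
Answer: 1956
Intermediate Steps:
t = -34
t*(L*(-19)) + 18 = -102*(-19) + 18 = -34*(-57) + 18 = 1938 + 18 = 1956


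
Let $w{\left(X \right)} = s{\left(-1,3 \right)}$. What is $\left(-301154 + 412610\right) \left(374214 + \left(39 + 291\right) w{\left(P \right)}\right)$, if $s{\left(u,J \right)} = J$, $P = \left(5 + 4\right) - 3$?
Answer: $41818737024$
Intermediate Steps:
$P = 6$ ($P = 9 - 3 = 6$)
$w{\left(X \right)} = 3$
$\left(-301154 + 412610\right) \left(374214 + \left(39 + 291\right) w{\left(P \right)}\right) = \left(-301154 + 412610\right) \left(374214 + \left(39 + 291\right) 3\right) = 111456 \left(374214 + 330 \cdot 3\right) = 111456 \left(374214 + 990\right) = 111456 \cdot 375204 = 41818737024$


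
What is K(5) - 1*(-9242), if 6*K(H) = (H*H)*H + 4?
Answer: 18527/2 ≈ 9263.5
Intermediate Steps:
K(H) = ⅔ + H³/6 (K(H) = ((H*H)*H + 4)/6 = (H²*H + 4)/6 = (H³ + 4)/6 = (4 + H³)/6 = ⅔ + H³/6)
K(5) - 1*(-9242) = (⅔ + (⅙)*5³) - 1*(-9242) = (⅔ + (⅙)*125) + 9242 = (⅔ + 125/6) + 9242 = 43/2 + 9242 = 18527/2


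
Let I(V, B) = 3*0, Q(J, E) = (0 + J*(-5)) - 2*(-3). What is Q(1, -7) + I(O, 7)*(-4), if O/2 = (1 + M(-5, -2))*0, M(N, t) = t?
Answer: 1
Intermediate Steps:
O = 0 (O = 2*((1 - 2)*0) = 2*(-1*0) = 2*0 = 0)
Q(J, E) = 6 - 5*J (Q(J, E) = (0 - 5*J) + 6 = -5*J + 6 = 6 - 5*J)
I(V, B) = 0
Q(1, -7) + I(O, 7)*(-4) = (6 - 5*1) + 0*(-4) = (6 - 5) + 0 = 1 + 0 = 1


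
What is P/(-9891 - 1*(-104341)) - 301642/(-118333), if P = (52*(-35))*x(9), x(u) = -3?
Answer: 2913618508/1117655185 ≈ 2.6069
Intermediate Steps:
P = 5460 (P = (52*(-35))*(-3) = -1820*(-3) = 5460)
P/(-9891 - 1*(-104341)) - 301642/(-118333) = 5460/(-9891 - 1*(-104341)) - 301642/(-118333) = 5460/(-9891 + 104341) - 301642*(-1/118333) = 5460/94450 + 301642/118333 = 5460*(1/94450) + 301642/118333 = 546/9445 + 301642/118333 = 2913618508/1117655185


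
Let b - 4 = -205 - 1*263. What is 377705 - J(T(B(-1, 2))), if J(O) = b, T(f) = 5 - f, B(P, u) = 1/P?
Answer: 378169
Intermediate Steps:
B(P, u) = 1/P
b = -464 (b = 4 + (-205 - 1*263) = 4 + (-205 - 263) = 4 - 468 = -464)
J(O) = -464
377705 - J(T(B(-1, 2))) = 377705 - 1*(-464) = 377705 + 464 = 378169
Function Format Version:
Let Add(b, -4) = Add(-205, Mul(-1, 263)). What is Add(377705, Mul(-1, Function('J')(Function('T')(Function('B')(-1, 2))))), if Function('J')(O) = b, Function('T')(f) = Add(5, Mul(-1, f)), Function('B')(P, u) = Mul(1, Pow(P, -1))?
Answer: 378169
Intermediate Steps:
Function('B')(P, u) = Pow(P, -1)
b = -464 (b = Add(4, Add(-205, Mul(-1, 263))) = Add(4, Add(-205, -263)) = Add(4, -468) = -464)
Function('J')(O) = -464
Add(377705, Mul(-1, Function('J')(Function('T')(Function('B')(-1, 2))))) = Add(377705, Mul(-1, -464)) = Add(377705, 464) = 378169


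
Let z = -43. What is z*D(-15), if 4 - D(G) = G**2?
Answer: 9503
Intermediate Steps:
D(G) = 4 - G**2
z*D(-15) = -43*(4 - 1*(-15)**2) = -43*(4 - 1*225) = -43*(4 - 225) = -43*(-221) = 9503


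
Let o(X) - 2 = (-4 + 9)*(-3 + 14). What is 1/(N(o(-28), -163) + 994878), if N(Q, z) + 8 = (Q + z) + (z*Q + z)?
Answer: 1/985310 ≈ 1.0149e-6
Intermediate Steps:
o(X) = 57 (o(X) = 2 + (-4 + 9)*(-3 + 14) = 2 + 5*11 = 2 + 55 = 57)
N(Q, z) = -8 + Q + 2*z + Q*z (N(Q, z) = -8 + ((Q + z) + (z*Q + z)) = -8 + ((Q + z) + (Q*z + z)) = -8 + ((Q + z) + (z + Q*z)) = -8 + (Q + 2*z + Q*z) = -8 + Q + 2*z + Q*z)
1/(N(o(-28), -163) + 994878) = 1/((-8 + 57 + 2*(-163) + 57*(-163)) + 994878) = 1/((-8 + 57 - 326 - 9291) + 994878) = 1/(-9568 + 994878) = 1/985310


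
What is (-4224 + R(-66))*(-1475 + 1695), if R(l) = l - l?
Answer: -929280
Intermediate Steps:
R(l) = 0
(-4224 + R(-66))*(-1475 + 1695) = (-4224 + 0)*(-1475 + 1695) = -4224*220 = -929280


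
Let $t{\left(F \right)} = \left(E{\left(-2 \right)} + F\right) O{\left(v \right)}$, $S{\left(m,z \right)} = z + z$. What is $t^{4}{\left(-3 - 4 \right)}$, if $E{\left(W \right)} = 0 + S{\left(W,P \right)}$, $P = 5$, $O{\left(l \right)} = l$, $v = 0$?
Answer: $0$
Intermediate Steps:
$S{\left(m,z \right)} = 2 z$
$E{\left(W \right)} = 10$ ($E{\left(W \right)} = 0 + 2 \cdot 5 = 0 + 10 = 10$)
$t{\left(F \right)} = 0$ ($t{\left(F \right)} = \left(10 + F\right) 0 = 0$)
$t^{4}{\left(-3 - 4 \right)} = 0^{4} = 0$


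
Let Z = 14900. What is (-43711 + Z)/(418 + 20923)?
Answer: -28811/21341 ≈ -1.3500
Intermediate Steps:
(-43711 + Z)/(418 + 20923) = (-43711 + 14900)/(418 + 20923) = -28811/21341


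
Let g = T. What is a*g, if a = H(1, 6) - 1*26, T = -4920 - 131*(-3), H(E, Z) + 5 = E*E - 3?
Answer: 149391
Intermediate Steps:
H(E, Z) = -8 + E² (H(E, Z) = -5 + (E*E - 3) = -5 + (E² - 3) = -5 + (-3 + E²) = -8 + E²)
T = -4527 (T = -4920 - 1*(-393) = -4920 + 393 = -4527)
a = -33 (a = (-8 + 1²) - 1*26 = (-8 + 1) - 26 = -7 - 26 = -33)
g = -4527
a*g = -33*(-4527) = 149391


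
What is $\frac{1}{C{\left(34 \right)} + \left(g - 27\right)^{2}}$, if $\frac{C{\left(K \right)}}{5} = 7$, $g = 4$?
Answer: $\frac{1}{564} \approx 0.0017731$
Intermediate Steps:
$C{\left(K \right)} = 35$ ($C{\left(K \right)} = 5 \cdot 7 = 35$)
$\frac{1}{C{\left(34 \right)} + \left(g - 27\right)^{2}} = \frac{1}{35 + \left(4 - 27\right)^{2}} = \frac{1}{35 + \left(-23\right)^{2}} = \frac{1}{35 + 529} = \frac{1}{564}$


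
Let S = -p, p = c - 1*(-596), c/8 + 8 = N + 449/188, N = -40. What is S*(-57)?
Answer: 619134/47 ≈ 13173.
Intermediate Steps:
c = -17150/47 (c = -64 + 8*(-40 + 449/188) = -64 + 8*(-7071/188) = -64 - 14142/47 = -17150/47 ≈ -364.89)
p = 10862/47 (p = -17150/47 - 1*(-596) = -17150/47 + 596 = 10862/47 ≈ 231.11)
S = -10862/47 (S = -1*10862/47 = -10862/47 ≈ -231.11)
S*(-57) = -10862/47*(-57) = 619134/47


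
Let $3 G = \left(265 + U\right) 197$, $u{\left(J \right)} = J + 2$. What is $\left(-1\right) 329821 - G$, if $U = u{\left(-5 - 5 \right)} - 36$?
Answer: $- \frac{1033000}{3} \approx -3.4433 \cdot 10^{5}$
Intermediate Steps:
$u{\left(J \right)} = 2 + J$
$U = -44$ ($U = \left(2 - 10\right) - 36 = -8 - 36 = -44$)
$G = \frac{43537}{3}$ ($G = \frac{\left(265 - 44\right) 197}{3} = \frac{221 \cdot 197}{3} = \frac{1}{3} \cdot 43537 = \frac{43537}{3} \approx 14512.0$)
$\left(-1\right) 329821 - G = \left(-1\right) 329821 - \frac{43537}{3} = -329821 - \frac{43537}{3} = - \frac{1033000}{3}$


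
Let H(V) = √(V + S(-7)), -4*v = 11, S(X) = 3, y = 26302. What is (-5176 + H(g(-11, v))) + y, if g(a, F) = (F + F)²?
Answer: 21126 + √133/2 ≈ 21132.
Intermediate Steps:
v = -11/4 (v = -¼*11 = -11/4 ≈ -2.7500)
g(a, F) = 4*F² (g(a, F) = (2*F)² = 4*F²)
H(V) = √(3 + V) (H(V) = √(V + 3) = √(3 + V))
(-5176 + H(g(-11, v))) + y = (-5176 + √(3 + 4*(-11/4)²)) + 26302 = (-5176 + √(3 + 4*(121/16))) + 26302 = (-5176 + √(3 + 121/4)) + 26302 = (-5176 + √(133/4)) + 26302 = (-5176 + √133/2) + 26302 = 21126 + √133/2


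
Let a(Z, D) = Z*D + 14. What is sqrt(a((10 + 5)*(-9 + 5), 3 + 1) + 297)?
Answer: sqrt(71) ≈ 8.4261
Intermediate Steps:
a(Z, D) = 14 + D*Z (a(Z, D) = D*Z + 14 = 14 + D*Z)
sqrt(a((10 + 5)*(-9 + 5), 3 + 1) + 297) = sqrt((14 + (3 + 1)*((10 + 5)*(-9 + 5))) + 297) = sqrt((14 + 4*(15*(-4))) + 297) = sqrt((14 + 4*(-60)) + 297) = sqrt((14 - 240) + 297) = sqrt(-226 + 297) = sqrt(71)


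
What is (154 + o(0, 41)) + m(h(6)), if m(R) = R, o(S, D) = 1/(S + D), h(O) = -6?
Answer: 6069/41 ≈ 148.02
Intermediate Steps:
o(S, D) = 1/(D + S)
(154 + o(0, 41)) + m(h(6)) = (154 + 1/(41 + 0)) - 6 = (154 + 1/41) - 6 = 6315/41 - 6 = 6069/41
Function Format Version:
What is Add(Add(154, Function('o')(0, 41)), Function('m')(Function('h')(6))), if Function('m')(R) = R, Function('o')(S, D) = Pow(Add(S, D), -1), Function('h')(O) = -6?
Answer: Rational(6069, 41) ≈ 148.02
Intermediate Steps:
Function('o')(S, D) = Pow(Add(D, S), -1)
Add(Add(154, Function('o')(0, 41)), Function('m')(Function('h')(6))) = Add(Add(154, Pow(Add(41, 0), -1)), -6) = Add(Add(154, Pow(41, -1)), -6) = Add(Add(154, Rational(1, 41)), -6) = Add(Rational(6315, 41), -6) = Rational(6069, 41)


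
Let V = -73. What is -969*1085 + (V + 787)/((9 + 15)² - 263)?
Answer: -329076531/313 ≈ -1.0514e+6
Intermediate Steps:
-969*1085 + (V + 787)/((9 + 15)² - 263) = -969*1085 + (-73 + 787)/((9 + 15)² - 263) = -1051365 + 714/(24² - 263) = -1051365 + 714/(576 - 263) = -1051365 + 714/313 = -329076531/313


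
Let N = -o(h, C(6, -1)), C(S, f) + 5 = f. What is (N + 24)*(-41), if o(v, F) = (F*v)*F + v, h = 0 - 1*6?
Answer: -10086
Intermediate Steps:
C(S, f) = -5 + f
h = -6 (h = 0 - 6 = -6)
o(v, F) = v + v*F**2 (o(v, F) = v*F**2 + v = v + v*F**2)
N = 222 (N = -(-6)*(1 + (-5 - 1)**2) = -(-6)*(1 + (-6)**2) = -(-6)*(1 + 36) = -(-6)*37 = -1*(-222) = 222)
(N + 24)*(-41) = (222 + 24)*(-41) = 246*(-41) = -10086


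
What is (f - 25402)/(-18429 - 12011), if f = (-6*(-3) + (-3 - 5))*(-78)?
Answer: 13091/15220 ≈ 0.86012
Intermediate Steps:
f = -780 (f = (18 - 8)*(-78) = 10*(-78) = -780)
(f - 25402)/(-18429 - 12011) = (-780 - 25402)/(-18429 - 12011) = -26182/(-30440) = -26182*(-1/30440) = 13091/15220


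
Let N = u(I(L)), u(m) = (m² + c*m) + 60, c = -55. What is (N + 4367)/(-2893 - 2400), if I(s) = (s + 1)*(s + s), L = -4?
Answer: -3683/5293 ≈ -0.69582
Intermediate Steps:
I(s) = 2*s*(1 + s) (I(s) = (1 + s)*(2*s) = 2*s*(1 + s))
u(m) = 60 + m² - 55*m (u(m) = (m² - 55*m) + 60 = 60 + m² - 55*m)
N = -684 (N = 60 + (2*(-4)*(1 - 4))² - 110*(-4)*(1 - 4) = 60 + (2*(-4)*(-3))² - 110*(-4)*(-3) = 60 + 24² - 55*24 = 60 + 576 - 1320 = -684)
(N + 4367)/(-2893 - 2400) = (-684 + 4367)/(-2893 - 2400) = 3683/(-5293) = 3683*(-1/5293) = -3683/5293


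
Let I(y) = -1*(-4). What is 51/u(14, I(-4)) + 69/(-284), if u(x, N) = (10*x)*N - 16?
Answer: -339/2272 ≈ -0.14921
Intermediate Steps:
I(y) = 4
u(x, N) = -16 + 10*N*x (u(x, N) = 10*N*x - 16 = -16 + 10*N*x)
51/u(14, I(-4)) + 69/(-284) = 51/(-16 + 10*4*14) + 69/(-284) = 51/(-16 + 560) + 69*(-1/284) = 51/544 - 69/284 = 51*(1/544) - 69/284 = 3/32 - 69/284 = -339/2272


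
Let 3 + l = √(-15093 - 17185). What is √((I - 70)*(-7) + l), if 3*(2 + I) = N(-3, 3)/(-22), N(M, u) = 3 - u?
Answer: √(501 + I*√32278) ≈ 22.729 + 3.9522*I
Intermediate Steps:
l = -3 + I*√32278 (l = -3 + √(-15093 - 17185) = -3 + √(-32278) = -3 + I*√32278 ≈ -3.0 + 179.66*I)
I = -2 (I = -2 + ((3 - 1*3)/(-22))/3 = -2 + ((3 - 3)*(-1/22))/3 = -2 + (0*(-1/22))/3 = -2 + (⅓)*0 = -2 + 0 = -2)
√((I - 70)*(-7) + l) = √((-2 - 70)*(-7) + (-3 + I*√32278)) = √(-72*(-7) + (-3 + I*√32278)) = √(504 + (-3 + I*√32278)) = √(501 + I*√32278)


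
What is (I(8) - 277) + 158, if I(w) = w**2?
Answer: -55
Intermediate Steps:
(I(8) - 277) + 158 = (8**2 - 277) + 158 = (64 - 277) + 158 = -213 + 158 = -55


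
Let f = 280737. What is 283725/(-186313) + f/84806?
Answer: 28243370331/15800460278 ≈ 1.7875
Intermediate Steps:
283725/(-186313) + f/84806 = 283725/(-186313) + 280737/84806 = 283725*(-1/186313) + 280737*(1/84806) = -283725/186313 + 280737/84806 = 28243370331/15800460278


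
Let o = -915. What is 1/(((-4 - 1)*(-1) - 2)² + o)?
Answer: -1/906 ≈ -0.0011038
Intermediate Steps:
1/(((-4 - 1)*(-1) - 2)² + o) = 1/(((-4 - 1)*(-1) - 2)² - 915) = 1/((-5*(-1) - 2)² - 915) = 1/((5 - 2)² - 915) = 1/(3² - 915) = 1/(9 - 915) = 1/(-906) = -1/906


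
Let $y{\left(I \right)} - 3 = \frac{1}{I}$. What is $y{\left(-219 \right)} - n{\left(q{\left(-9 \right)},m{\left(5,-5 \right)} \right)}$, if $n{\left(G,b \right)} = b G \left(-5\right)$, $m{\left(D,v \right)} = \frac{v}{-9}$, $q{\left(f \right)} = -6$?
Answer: $- \frac{998}{73} \approx -13.671$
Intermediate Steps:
$y{\left(I \right)} = 3 + \frac{1}{I}$
$m{\left(D,v \right)} = - \frac{v}{9}$ ($m{\left(D,v \right)} = v \left(- \frac{1}{9}\right) = - \frac{v}{9}$)
$n{\left(G,b \right)} = - 5 G b$ ($n{\left(G,b \right)} = G b \left(-5\right) = - 5 G b$)
$y{\left(-219 \right)} - n{\left(q{\left(-9 \right)},m{\left(5,-5 \right)} \right)} = \left(3 + \frac{1}{-219}\right) - \left(-5\right) \left(-6\right) \left(\left(- \frac{1}{9}\right) \left(-5\right)\right) = \left(3 - \frac{1}{219}\right) - \left(-5\right) \left(-6\right) \frac{5}{9} = \frac{656}{219} - \frac{50}{3} = - \frac{998}{73}$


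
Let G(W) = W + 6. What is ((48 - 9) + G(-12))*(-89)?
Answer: -2937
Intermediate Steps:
G(W) = 6 + W
((48 - 9) + G(-12))*(-89) = ((48 - 9) + (6 - 12))*(-89) = (39 - 6)*(-89) = 33*(-89) = -2937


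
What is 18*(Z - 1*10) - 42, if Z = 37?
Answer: 444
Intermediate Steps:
18*(Z - 1*10) - 42 = 18*(37 - 1*10) - 42 = 18*(37 - 10) - 42 = 18*27 - 42 = 486 - 42 = 444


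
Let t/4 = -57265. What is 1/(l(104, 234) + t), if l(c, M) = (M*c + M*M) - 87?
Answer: -1/150055 ≈ -6.6642e-6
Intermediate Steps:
t = -229060 (t = 4*(-57265) = -229060)
l(c, M) = -87 + M² + M*c (l(c, M) = (M*c + M²) - 87 = (M² + M*c) - 87 = -87 + M² + M*c)
1/(l(104, 234) + t) = 1/((-87 + 234² + 234*104) - 229060) = 1/((-87 + 54756 + 24336) - 229060) = 1/(79005 - 229060) = 1/(-150055) = -1/150055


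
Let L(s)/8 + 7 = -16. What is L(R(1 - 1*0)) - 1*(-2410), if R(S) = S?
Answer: 2226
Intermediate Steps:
L(s) = -184 (L(s) = -56 + 8*(-16) = -56 - 128 = -184)
L(R(1 - 1*0)) - 1*(-2410) = -184 - 1*(-2410) = -184 + 2410 = 2226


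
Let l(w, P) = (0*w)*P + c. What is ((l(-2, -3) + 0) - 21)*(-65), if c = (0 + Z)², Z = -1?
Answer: 1300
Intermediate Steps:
c = 1 (c = (0 - 1)² = (-1)² = 1)
l(w, P) = 1 (l(w, P) = (0*w)*P + 1 = 0*P + 1 = 0 + 1 = 1)
((l(-2, -3) + 0) - 21)*(-65) = ((1 + 0) - 21)*(-65) = (1 - 21)*(-65) = -20*(-65) = 1300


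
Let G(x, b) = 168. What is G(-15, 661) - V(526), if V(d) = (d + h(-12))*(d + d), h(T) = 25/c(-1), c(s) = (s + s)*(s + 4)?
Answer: -1646402/3 ≈ -5.4880e+5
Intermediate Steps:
c(s) = 2*s*(4 + s) (c(s) = (2*s)*(4 + s) = 2*s*(4 + s))
h(T) = -25/6 (h(T) = 25/((2*(-1)*(4 - 1))) = 25/((2*(-1)*3)) = 25/(-6) = 25*(-⅙) = -25/6)
V(d) = 2*d*(-25/6 + d) (V(d) = (d - 25/6)*(d + d) = (-25/6 + d)*(2*d) = 2*d*(-25/6 + d))
G(-15, 661) - V(526) = 168 - 526*(-25 + 6*526)/3 = 168 - 526*(-25 + 3156)/3 = 168 - 526*3131/3 = 168 - 1*1646906/3 = 168 - 1646906/3 = -1646402/3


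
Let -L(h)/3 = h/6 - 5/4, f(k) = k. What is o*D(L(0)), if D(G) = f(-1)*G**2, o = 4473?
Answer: -1006425/16 ≈ -62902.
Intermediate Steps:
L(h) = 15/4 - h/2 (L(h) = -3*(h/6 - 5/4) = -3*(-5/4 + h/6) = 15/4 - h/2)
D(G) = -G**2
o*D(L(0)) = 4473*(-(15/4 - 1/2*0)**2) = 4473*(-(15/4 + 0)**2) = 4473*(-(15/4)**2) = 4473*(-1*225/16) = 4473*(-225/16) = -1006425/16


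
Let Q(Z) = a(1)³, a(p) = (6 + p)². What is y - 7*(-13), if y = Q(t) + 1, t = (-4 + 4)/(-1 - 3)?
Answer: 117741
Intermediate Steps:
t = 0 (t = 0/(-4) = 0*(-¼) = 0)
Q(Z) = 117649 (Q(Z) = ((6 + 1)²)³ = (7²)³ = 49³ = 117649)
y = 117650 (y = 117649 + 1 = 117650)
y - 7*(-13) = 117650 - 7*(-13) = 117650 + 91 = 117741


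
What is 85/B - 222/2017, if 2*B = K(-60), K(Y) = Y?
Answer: -35621/12102 ≈ -2.9434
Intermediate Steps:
B = -30 (B = (½)*(-60) = -30)
85/B - 222/2017 = 85/(-30) - 222/2017 = 85*(-1/30) - 222*1/2017 = -17/6 - 222/2017 = -35621/12102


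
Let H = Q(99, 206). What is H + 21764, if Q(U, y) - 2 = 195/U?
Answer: 718343/33 ≈ 21768.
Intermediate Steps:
Q(U, y) = 2 + 195/U
H = 131/33 (H = 2 + 195/99 = 2 + 195*(1/99) = 2 + 65/33 = 131/33 ≈ 3.9697)
H + 21764 = 131/33 + 21764 = 718343/33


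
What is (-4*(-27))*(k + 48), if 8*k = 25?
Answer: 11043/2 ≈ 5521.5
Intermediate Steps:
k = 25/8 (k = (⅛)*25 = 25/8 ≈ 3.1250)
(-4*(-27))*(k + 48) = (-4*(-27))*(25/8 + 48) = 108*(409/8) = 11043/2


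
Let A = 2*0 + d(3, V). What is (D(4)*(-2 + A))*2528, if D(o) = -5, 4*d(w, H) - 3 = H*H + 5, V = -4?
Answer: -50560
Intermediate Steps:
d(w, H) = 2 + H**2/4 (d(w, H) = 3/4 + (H*H + 5)/4 = 3/4 + (H**2 + 5)/4 = 3/4 + (5 + H**2)/4 = 3/4 + (5/4 + H**2/4) = 2 + H**2/4)
A = 6 (A = 2*0 + (2 + (1/4)*(-4)**2) = 0 + (2 + (1/4)*16) = 0 + (2 + 4) = 0 + 6 = 6)
(D(4)*(-2 + A))*2528 = -5*(-2 + 6)*2528 = -5*4*2528 = -20*2528 = -50560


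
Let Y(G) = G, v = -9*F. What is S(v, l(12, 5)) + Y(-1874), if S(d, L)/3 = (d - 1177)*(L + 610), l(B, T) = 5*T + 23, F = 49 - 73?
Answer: -1898888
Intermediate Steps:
F = -24
v = 216 (v = -9*(-24) = 216)
l(B, T) = 23 + 5*T
S(d, L) = 3*(-1177 + d)*(610 + L) (S(d, L) = 3*((d - 1177)*(L + 610)) = 3*((-1177 + d)*(610 + L)) = 3*(-1177 + d)*(610 + L))
S(v, l(12, 5)) + Y(-1874) = (-2153910 - 3531*(23 + 5*5) + 1830*216 + 3*(23 + 5*5)*216) - 1874 = (-2153910 - 3531*(23 + 25) + 395280 + 3*(23 + 25)*216) - 1874 = (-2153910 - 3531*48 + 395280 + 3*48*216) - 1874 = (-2153910 - 169488 + 395280 + 31104) - 1874 = -1897014 - 1874 = -1898888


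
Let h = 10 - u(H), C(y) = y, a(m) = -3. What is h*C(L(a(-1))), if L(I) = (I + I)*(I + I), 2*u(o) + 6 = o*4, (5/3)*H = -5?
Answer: 684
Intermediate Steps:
H = -3 (H = (3/5)*(-5) = -3)
u(o) = -3 + 2*o (u(o) = -3 + (o*4)/2 = -3 + (4*o)/2 = -3 + 2*o)
L(I) = 4*I**2 (L(I) = (2*I)*(2*I) = 4*I**2)
h = 19 (h = 10 - (-3 + 2*(-3)) = 10 - (-3 - 6) = 10 - 1*(-9) = 10 + 9 = 19)
h*C(L(a(-1))) = 19*(4*(-3)**2) = 19*(4*9) = 19*36 = 684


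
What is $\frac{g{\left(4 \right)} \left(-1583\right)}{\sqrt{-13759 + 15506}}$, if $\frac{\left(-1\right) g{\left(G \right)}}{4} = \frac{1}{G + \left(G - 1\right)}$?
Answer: $\frac{6332 \sqrt{1747}}{12229} \approx 21.642$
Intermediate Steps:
$g{\left(G \right)} = - \frac{4}{-1 + 2 G}$ ($g{\left(G \right)} = - \frac{4}{G + \left(G - 1\right)} = - \frac{4}{G + \left(-1 + G\right)} = - \frac{4}{-1 + 2 G}$)
$\frac{g{\left(4 \right)} \left(-1583\right)}{\sqrt{-13759 + 15506}} = \frac{- \frac{4}{-1 + 2 \cdot 4} \left(-1583\right)}{\sqrt{-13759 + 15506}} = \frac{- \frac{4}{-1 + 8} \left(-1583\right)}{\sqrt{1747}} = - \frac{4}{7} \left(-1583\right) \frac{\sqrt{1747}}{1747} = \left(-4\right) \frac{1}{7} \left(-1583\right) \frac{\sqrt{1747}}{1747} = \left(- \frac{4}{7}\right) \left(-1583\right) \frac{\sqrt{1747}}{1747} = \frac{6332 \frac{\sqrt{1747}}{1747}}{7} = \frac{6332 \sqrt{1747}}{12229}$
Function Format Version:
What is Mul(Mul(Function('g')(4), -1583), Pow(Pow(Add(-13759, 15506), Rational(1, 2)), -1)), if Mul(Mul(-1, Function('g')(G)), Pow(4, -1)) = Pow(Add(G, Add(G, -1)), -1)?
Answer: Mul(Rational(6332, 12229), Pow(1747, Rational(1, 2))) ≈ 21.642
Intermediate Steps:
Function('g')(G) = Mul(-4, Pow(Add(-1, Mul(2, G)), -1)) (Function('g')(G) = Mul(-4, Pow(Add(G, Add(G, -1)), -1)) = Mul(-4, Pow(Add(G, Add(-1, G)), -1)) = Mul(-4, Pow(Add(-1, Mul(2, G)), -1)))
Mul(Mul(Function('g')(4), -1583), Pow(Pow(Add(-13759, 15506), Rational(1, 2)), -1)) = Mul(Mul(Mul(-4, Pow(Add(-1, Mul(2, 4)), -1)), -1583), Pow(Pow(Add(-13759, 15506), Rational(1, 2)), -1)) = Mul(Mul(Mul(-4, Pow(Add(-1, 8), -1)), -1583), Pow(Pow(1747, Rational(1, 2)), -1)) = Mul(Mul(Mul(-4, Pow(7, -1)), -1583), Mul(Rational(1, 1747), Pow(1747, Rational(1, 2)))) = Mul(Mul(Mul(-4, Rational(1, 7)), -1583), Mul(Rational(1, 1747), Pow(1747, Rational(1, 2)))) = Mul(Mul(Rational(-4, 7), -1583), Mul(Rational(1, 1747), Pow(1747, Rational(1, 2)))) = Mul(Rational(6332, 7), Mul(Rational(1, 1747), Pow(1747, Rational(1, 2)))) = Mul(Rational(6332, 12229), Pow(1747, Rational(1, 2)))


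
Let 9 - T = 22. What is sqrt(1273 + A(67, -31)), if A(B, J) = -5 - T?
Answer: sqrt(1281) ≈ 35.791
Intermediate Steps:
T = -13 (T = 9 - 1*22 = 9 - 22 = -13)
A(B, J) = 8 (A(B, J) = -5 - 1*(-13) = -5 + 13 = 8)
sqrt(1273 + A(67, -31)) = sqrt(1273 + 8) = sqrt(1281)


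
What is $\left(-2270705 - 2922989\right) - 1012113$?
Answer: $-6205807$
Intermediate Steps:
$\left(-2270705 - 2922989\right) - 1012113 = -5193694 - 1012113 = -6205807$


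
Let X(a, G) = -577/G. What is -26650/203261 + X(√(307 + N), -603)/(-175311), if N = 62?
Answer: -65519913629/499703143491 ≈ -0.13112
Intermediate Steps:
-26650/203261 + X(√(307 + N), -603)/(-175311) = -26650/203261 - 577/(-603)/(-175311) = -26650*1/203261 - 577*(-1/603)*(-1/175311) = -26650/203261 + (577/603)*(-1/175311) = -26650/203261 - 577/105712533 = -65519913629/499703143491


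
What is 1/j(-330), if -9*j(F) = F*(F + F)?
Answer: -1/24200 ≈ -4.1322e-5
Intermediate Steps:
j(F) = -2*F²/9 (j(F) = -F*(F + F)/9 = -F*2*F/9 = -2*F²/9)
1/j(-330) = 1/(-2/9*(-330)²) = 1/(-2/9*108900) = 1/(-24200) = -1/24200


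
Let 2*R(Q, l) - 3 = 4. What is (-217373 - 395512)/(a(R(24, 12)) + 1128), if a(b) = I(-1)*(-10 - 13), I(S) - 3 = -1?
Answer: -612885/1082 ≈ -566.44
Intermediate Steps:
R(Q, l) = 7/2 (R(Q, l) = 3/2 + (½)*4 = 3/2 + 2 = 7/2)
I(S) = 2 (I(S) = 3 - 1 = 2)
a(b) = -46 (a(b) = 2*(-10 - 13) = 2*(-23) = -46)
(-217373 - 395512)/(a(R(24, 12)) + 1128) = (-217373 - 395512)/(-46 + 1128) = -612885/1082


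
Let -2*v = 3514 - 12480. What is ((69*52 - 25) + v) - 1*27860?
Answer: -19814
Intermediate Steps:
v = 4483 (v = -(3514 - 12480)/2 = -1/2*(-8966) = 4483)
((69*52 - 25) + v) - 1*27860 = ((69*52 - 25) + 4483) - 1*27860 = ((3588 - 25) + 4483) - 27860 = (3563 + 4483) - 27860 = 8046 - 27860 = -19814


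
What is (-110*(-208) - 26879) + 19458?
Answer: 15459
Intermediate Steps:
(-110*(-208) - 26879) + 19458 = (22880 - 26879) + 19458 = -3999 + 19458 = 15459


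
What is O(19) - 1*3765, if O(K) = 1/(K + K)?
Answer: -143069/38 ≈ -3765.0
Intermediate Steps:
O(K) = 1/(2*K)
O(19) - 1*3765 = (½)/19 - 1*3765 = (½)*(1/19) - 3765 = 1/38 - 3765 = -143069/38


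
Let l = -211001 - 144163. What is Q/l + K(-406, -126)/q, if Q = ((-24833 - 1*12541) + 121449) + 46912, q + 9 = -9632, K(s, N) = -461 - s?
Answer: -1243311647/3424136124 ≈ -0.36310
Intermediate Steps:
l = -355164
q = -9641 (q = -9 - 9632 = -9641)
Q = 130987 (Q = ((-24833 - 12541) + 121449) + 46912 = (-37374 + 121449) + 46912 = 84075 + 46912 = 130987)
Q/l + K(-406, -126)/q = 130987/(-355164) + (-461 - 1*(-406))/(-9641) = 130987*(-1/355164) + (-461 + 406)*(-1/9641) = -130987/355164 - 55*(-1/9641) = -130987/355164 + 55/9641 = -1243311647/3424136124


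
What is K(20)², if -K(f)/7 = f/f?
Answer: 49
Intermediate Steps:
K(f) = -7 (K(f) = -7*f/f = -7*1 = -7)
K(20)² = (-7)² = 49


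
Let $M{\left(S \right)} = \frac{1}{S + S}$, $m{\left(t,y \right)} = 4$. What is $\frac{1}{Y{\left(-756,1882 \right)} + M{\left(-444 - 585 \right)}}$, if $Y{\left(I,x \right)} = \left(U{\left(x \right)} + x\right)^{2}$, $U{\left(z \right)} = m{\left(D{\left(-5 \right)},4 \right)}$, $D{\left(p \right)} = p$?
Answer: $\frac{2058}{7320297767} \approx 2.8114 \cdot 10^{-7}$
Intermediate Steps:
$M{\left(S \right)} = \frac{1}{2 S}$
$U{\left(z \right)} = 4$
$Y{\left(I,x \right)} = \left(4 + x\right)^{2}$
$\frac{1}{Y{\left(-756,1882 \right)} + M{\left(-444 - 585 \right)}} = \frac{1}{\left(4 + 1882\right)^{2} + \frac{1}{2 \left(-444 - 585\right)}} = \frac{1}{1886^{2} + \frac{1}{2 \left(-1029\right)}} = \frac{1}{3556996 + \frac{1}{2} \left(- \frac{1}{1029}\right)} = \frac{1}{3556996 - \frac{1}{2058}} = \frac{1}{\frac{7320297767}{2058}} = \frac{2058}{7320297767}$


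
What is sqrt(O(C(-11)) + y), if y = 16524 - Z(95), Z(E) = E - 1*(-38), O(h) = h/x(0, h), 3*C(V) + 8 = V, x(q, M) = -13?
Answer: 34*sqrt(21567)/39 ≈ 128.03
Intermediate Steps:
C(V) = -8/3 + V/3
O(h) = -h/13 (O(h) = h/(-13) = h*(-1/13) = -h/13)
Z(E) = 38 + E (Z(E) = E + 38 = 38 + E)
y = 16391 (y = 16524 - (38 + 95) = 16524 - 1*133 = 16524 - 133 = 16391)
sqrt(O(C(-11)) + y) = sqrt(-(-8/3 + (1/3)*(-11))/13 + 16391) = sqrt(-(-8/3 - 11/3)/13 + 16391) = sqrt(-1/13*(-19/3) + 16391) = sqrt(19/39 + 16391) = sqrt(639268/39) = 34*sqrt(21567)/39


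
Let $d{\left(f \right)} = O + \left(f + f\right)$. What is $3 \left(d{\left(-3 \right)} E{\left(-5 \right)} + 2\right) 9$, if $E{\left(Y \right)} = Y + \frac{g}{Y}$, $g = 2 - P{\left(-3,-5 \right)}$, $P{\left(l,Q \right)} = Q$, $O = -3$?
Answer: $\frac{8046}{5} \approx 1609.2$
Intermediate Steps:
$g = 7$ ($g = 2 - -5 = 2 + 5 = 7$)
$E{\left(Y \right)} = Y + \frac{7}{Y}$
$d{\left(f \right)} = -3 + 2 f$ ($d{\left(f \right)} = -3 + \left(f + f\right) = -3 + 2 f$)
$3 \left(d{\left(-3 \right)} E{\left(-5 \right)} + 2\right) 9 = 3 \left(\left(-3 + 2 \left(-3\right)\right) \left(-5 + \frac{7}{-5}\right) + 2\right) 9 = 3 \left(\left(-3 - 6\right) \left(-5 + 7 \left(- \frac{1}{5}\right)\right) + 2\right) 9 = 3 \left(- 9 \left(-5 - \frac{7}{5}\right) + 2\right) 9 = 3 \left(\left(-9\right) \left(- \frac{32}{5}\right) + 2\right) 9 = 3 \left(\frac{288}{5} + 2\right) 9 = 3 \cdot \frac{298}{5} \cdot 9 = \frac{894}{5} \cdot 9 = \frac{8046}{5}$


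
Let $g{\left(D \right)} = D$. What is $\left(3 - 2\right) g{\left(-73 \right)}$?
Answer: $-73$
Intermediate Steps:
$\left(3 - 2\right) g{\left(-73 \right)} = \left(3 - 2\right) \left(-73\right) = 1 \left(-73\right) = -73$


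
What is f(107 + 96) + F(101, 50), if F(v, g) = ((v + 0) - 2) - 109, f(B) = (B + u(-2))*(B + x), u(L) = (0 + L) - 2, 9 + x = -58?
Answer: 27054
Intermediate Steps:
x = -67 (x = -9 - 58 = -67)
u(L) = -2 + L (u(L) = L - 2 = -2 + L)
f(B) = (-67 + B)*(-4 + B) (f(B) = (B + (-2 - 2))*(B - 67) = (B - 4)*(-67 + B) = (-4 + B)*(-67 + B) = (-67 + B)*(-4 + B))
F(v, g) = -111 + v (F(v, g) = (v - 2) - 109 = (-2 + v) - 109 = -111 + v)
f(107 + 96) + F(101, 50) = (268 + (107 + 96)² - 71*(107 + 96)) + (-111 + 101) = (268 + 203² - 71*203) - 10 = (268 + 41209 - 14413) - 10 = 27064 - 10 = 27054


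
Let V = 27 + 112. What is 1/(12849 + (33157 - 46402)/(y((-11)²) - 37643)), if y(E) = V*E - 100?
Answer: 20924/268865721 ≈ 7.7823e-5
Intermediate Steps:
V = 139
y(E) = -100 + 139*E (y(E) = 139*E - 100 = -100 + 139*E)
1/(12849 + (33157 - 46402)/(y((-11)²) - 37643)) = 1/(12849 + (33157 - 46402)/((-100 + 139*(-11)²) - 37643)) = 1/(12849 - 13245/((-100 + 139*121) - 37643)) = 1/(12849 - 13245/((-100 + 16819) - 37643)) = 1/(12849 - 13245/(16719 - 37643)) = 1/(12849 - 13245/(-20924)) = 1/(12849 - 13245*(-1/20924)) = 1/(12849 + 13245/20924) = 1/(268865721/20924) = 20924/268865721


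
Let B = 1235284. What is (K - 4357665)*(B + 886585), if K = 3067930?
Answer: -2736648714715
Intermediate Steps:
(K - 4357665)*(B + 886585) = (3067930 - 4357665)*(1235284 + 886585) = -1289735*2121869 = -2736648714715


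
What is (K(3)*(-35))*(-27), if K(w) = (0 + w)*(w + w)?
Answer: 17010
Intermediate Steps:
K(w) = 2*w² (K(w) = w*(2*w) = 2*w²)
(K(3)*(-35))*(-27) = ((2*3²)*(-35))*(-27) = ((2*9)*(-35))*(-27) = (18*(-35))*(-27) = -630*(-27) = 17010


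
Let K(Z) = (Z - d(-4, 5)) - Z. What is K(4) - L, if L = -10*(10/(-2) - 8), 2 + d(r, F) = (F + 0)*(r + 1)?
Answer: -113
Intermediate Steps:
d(r, F) = -2 + F*(1 + r) (d(r, F) = -2 + (F + 0)*(r + 1) = -2 + F*(1 + r))
K(Z) = 17 (K(Z) = (Z - (-2 + 5 + 5*(-4))) - Z = (Z - (-2 + 5 - 20)) - Z = (Z - 1*(-17)) - Z = (Z + 17) - Z = (17 + Z) - Z = 17)
L = 130 (L = -10*(10*(-1/2) - 8) = -10*(-5 - 8) = -10*(-13) = 130)
K(4) - L = 17 - 1*130 = 17 - 130 = -113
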